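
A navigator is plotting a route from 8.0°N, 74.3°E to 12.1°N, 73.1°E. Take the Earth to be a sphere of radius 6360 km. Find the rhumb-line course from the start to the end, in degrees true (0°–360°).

343.9°

Meridional parts: M(φ₁)=+0.1401, M(φ₂)=+0.2128 → ΔM = +0.0727;  Δλ = -0.0209 rad
tan C = Δλ / ΔM = -0.2881 → C = 343.93°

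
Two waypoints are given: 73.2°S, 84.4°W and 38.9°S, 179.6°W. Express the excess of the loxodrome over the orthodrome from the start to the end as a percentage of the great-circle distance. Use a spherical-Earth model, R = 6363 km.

Great circle: σ = 0.9511 rad → d_gc = Rσ = 6052.0 km
Rhumb: Δφ = +0.5986, Δλ = -1.6616, Δψ = +1.1747, q = Δφ/Δψ = 0.5096 → d_rh = R√(Δφ²+q²Δλ²) = 6598.3 km
Excess = (6598.3 − 6052.0) / 6052.0 = 546.3 / 6052.0 = 9.03% ≈ 9.0%

9.0%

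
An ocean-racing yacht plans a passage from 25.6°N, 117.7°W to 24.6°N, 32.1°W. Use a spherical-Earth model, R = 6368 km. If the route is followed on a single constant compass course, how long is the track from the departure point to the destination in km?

8616 km

Δψ = ln[tan(π/4+φ₂/2)/tan(π/4+φ₁/2)] = -0.0193;  Δφ = -0.0175 rad,  Δλ = +1.4940 rad
q = Δφ/Δψ = 0.9056
d = R·√(Δφ² + q²Δλ²) = 6368·1.35301 = 8616 km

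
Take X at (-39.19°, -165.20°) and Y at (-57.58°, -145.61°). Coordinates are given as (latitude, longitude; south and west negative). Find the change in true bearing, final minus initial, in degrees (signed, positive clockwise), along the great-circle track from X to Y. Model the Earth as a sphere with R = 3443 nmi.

-14.9°

At departure: θ₁ = atan2(sin Δλ cos φ₂, cos φ₁ sin φ₂ − sin φ₁ cos φ₂ cos Δλ) = 151.79°
At arrival: θ₂ = atan2(sin Δλ cos φ₁, −cos φ₂ sin φ₁ + sin φ₂ cos φ₁ cos Δλ) = 136.89°
Δθ = θ₂ − θ₁ = -14.9°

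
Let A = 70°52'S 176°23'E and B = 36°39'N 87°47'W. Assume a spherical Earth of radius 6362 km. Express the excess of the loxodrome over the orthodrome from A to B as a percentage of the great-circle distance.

2.9%

Great circle: σ = 2.2027 rad → d_gc = Rσ = 14013.5 km
Rhumb: Δφ = +1.8765, Δλ = +1.6726, Δψ = +2.4689, q = Δφ/Δψ = 0.7600 → d_rh = R√(Δφ²+q²Δλ²) = 14420.1 km
Excess = (14420.1 − 14013.5) / 14013.5 = 406.6 / 14013.5 = 2.90% ≈ 2.9%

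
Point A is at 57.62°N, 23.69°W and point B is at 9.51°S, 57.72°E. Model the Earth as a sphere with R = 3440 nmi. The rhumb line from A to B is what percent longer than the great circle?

Great circle: σ = 1.6315 rad → d_gc = Rσ = 5612.3 nmi
Rhumb: Δφ = -1.1716, Δλ = +1.4209, Δψ = -1.4035, q = Δφ/Δψ = 0.8348 → d_rh = R√(Δφ²+q²Δλ²) = 5735.4 nmi
Excess = (5735.4 − 5612.3) / 5612.3 = 123.1 / 5612.3 = 2.19% ≈ 2.2%

2.2%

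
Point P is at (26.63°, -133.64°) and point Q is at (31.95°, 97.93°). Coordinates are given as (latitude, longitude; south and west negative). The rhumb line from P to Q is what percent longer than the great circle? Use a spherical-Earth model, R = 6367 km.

Great circle: σ = 1.8073 rad → d_gc = Rσ = 11506.8 km
Rhumb: Δφ = +0.0929, Δλ = -2.2415, Δψ = +0.1065, q = Δφ/Δψ = 0.8716 → d_rh = R√(Δφ²+q²Δλ²) = 12454.0 km
Excess = (12454.0 − 11506.8) / 11506.8 = 947.2 / 11506.8 = 8.23% ≈ 8.2%

8.2%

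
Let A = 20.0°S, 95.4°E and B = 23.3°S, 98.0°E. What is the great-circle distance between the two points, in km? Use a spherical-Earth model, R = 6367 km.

454 km

cos σ = sin φ₁ sin φ₂ + cos φ₁ cos φ₂ cos Δλ
      = sin(-20.00°)sin(-23.30°) + cos(-20.00°)cos(-23.30°)cos(2.60°) = 0.9975
σ = 4.090° → d = Rσ = 6367·0.07138 = 454 km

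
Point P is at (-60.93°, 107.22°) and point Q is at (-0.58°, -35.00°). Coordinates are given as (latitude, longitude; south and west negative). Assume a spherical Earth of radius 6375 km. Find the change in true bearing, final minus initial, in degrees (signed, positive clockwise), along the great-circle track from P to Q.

+119.9°

At departure: θ₁ = atan2(sin Δλ cos φ₂, cos φ₁ sin φ₂ − sin φ₁ cos φ₂ cos Δλ) = 221.37°
At arrival: θ₂ = atan2(sin Δλ cos φ₁, −cos φ₂ sin φ₁ + sin φ₂ cos φ₁ cos Δλ) = 341.27°
Δθ = θ₂ − θ₁ = +119.9°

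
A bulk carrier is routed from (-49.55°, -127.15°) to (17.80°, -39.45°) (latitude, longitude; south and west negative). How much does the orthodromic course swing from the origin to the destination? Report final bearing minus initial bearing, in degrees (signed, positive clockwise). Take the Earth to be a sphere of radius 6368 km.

Initial bearing θ₁ = atan2(sin Δλ cos φ₂, cos φ₁ sin φ₂ − sin φ₁ cos φ₂ cos Δλ) = 76.56°
Final bearing θ₂ = (initial bearing from the destination back to the start) + 180° = 41.51°
Δθ = θ₂ − θ₁ = -35.0°

-35.0°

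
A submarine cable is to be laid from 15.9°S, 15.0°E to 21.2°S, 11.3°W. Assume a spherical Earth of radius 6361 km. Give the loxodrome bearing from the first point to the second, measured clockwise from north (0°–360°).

258.0°

Meridional parts: M(φ₁)=-0.2811, M(φ₂)=-0.3788 → ΔM = -0.0976;  Δλ = -0.4590 rad
tan C = Δλ / ΔM = +4.7024 → C = 257.99°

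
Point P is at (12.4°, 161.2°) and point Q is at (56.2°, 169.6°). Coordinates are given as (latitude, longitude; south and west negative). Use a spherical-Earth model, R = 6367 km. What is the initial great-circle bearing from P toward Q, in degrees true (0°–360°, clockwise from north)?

6.7°

θ = atan2( sin Δλ·cos φ₂ ,  cos φ₁ sin φ₂ − sin φ₁ cos φ₂ cos Δλ )
  = atan2(+0.0813, +0.6934) = 6.68°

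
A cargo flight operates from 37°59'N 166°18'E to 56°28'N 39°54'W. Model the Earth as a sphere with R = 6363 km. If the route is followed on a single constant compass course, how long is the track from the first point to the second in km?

Δψ = ln[tan(π/4+φ₂/2)/tan(π/4+φ₁/2)] = +0.4821;  Δφ = +0.3226 rad,  Δλ = +2.6843 rad
q = Δφ/Δψ = 0.6692
d = R·√(Δφ² + q²Δλ²) = 6363·1.82499 = 11612 km

11612 km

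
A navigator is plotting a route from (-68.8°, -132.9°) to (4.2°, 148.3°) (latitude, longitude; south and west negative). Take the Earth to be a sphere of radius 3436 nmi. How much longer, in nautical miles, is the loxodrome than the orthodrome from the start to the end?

Great circle: cos σ = sin φ₁ sin φ₂ + cos φ₁ cos φ₂ cos Δλ,  σ = 1.5690 rad → d_gc = 5391.2 nmi
Rhumb line: Δψ = +1.7492, q = Δφ/Δψ = 0.7284, d_rh = R√(Δφ²+q²Δλ²) = 5568.8 nmi
Excess = 5568.8 − 5391.2 = 177.6 ≈ 178 nmi

178 nmi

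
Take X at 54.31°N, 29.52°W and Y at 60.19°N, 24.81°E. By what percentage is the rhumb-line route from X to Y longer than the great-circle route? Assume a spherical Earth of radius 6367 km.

2.8%

Great circle: σ = 0.5078 rad → d_gc = Rσ = 3232.9 km
Rhumb: Δφ = +0.1026, Δλ = +0.9482, Δψ = +0.1902, q = Δφ/Δψ = 0.5396 → d_rh = R√(Δφ²+q²Δλ²) = 3322.6 km
Excess = (3322.6 − 3232.9) / 3232.9 = 89.7 / 3232.9 = 2.77% ≈ 2.8%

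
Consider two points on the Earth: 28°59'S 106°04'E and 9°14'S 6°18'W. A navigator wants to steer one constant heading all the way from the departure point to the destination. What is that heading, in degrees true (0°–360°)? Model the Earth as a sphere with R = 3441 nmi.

Δψ = ln[tan(π/4+φ₂/2)/tan(π/4+φ₁/2)] = +0.3671
Δλ = -1.9612 rad (taken the short way round)
course = atan2(Δλ, Δψ) = 280.60°

280.6°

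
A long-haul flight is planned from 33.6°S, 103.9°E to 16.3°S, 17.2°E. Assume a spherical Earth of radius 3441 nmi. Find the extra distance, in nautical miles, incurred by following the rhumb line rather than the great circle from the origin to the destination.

Great circle: cos σ = sin φ₁ sin φ₂ + cos φ₁ cos φ₂ cos Δλ,  σ = 1.3681 rad → d_gc = 4707.5 nmi
Rhumb line: Δψ = +0.3349, q = Δφ/Δψ = 0.9017, d_rh = R√(Δφ²+q²Δλ²) = 4808.8 nmi
Excess = 4808.8 − 4707.5 = 101.3 ≈ 101 nmi

101 nmi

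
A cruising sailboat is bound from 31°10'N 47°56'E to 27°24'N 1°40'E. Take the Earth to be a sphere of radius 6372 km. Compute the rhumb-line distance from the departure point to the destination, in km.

Δψ = ln[tan(π/4+φ₂/2)/tan(π/4+φ₁/2)] = -0.0754;  Δφ = -0.0657 rad,  Δλ = -0.8075 rad
q = Δφ/Δψ = 0.8720
d = R·√(Δφ² + q²Δλ²) = 6372·0.70717 = 4506 km

4506 km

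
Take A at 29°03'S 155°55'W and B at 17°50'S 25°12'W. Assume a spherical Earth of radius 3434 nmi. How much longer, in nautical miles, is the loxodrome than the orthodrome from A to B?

Great circle: cos σ = sin φ₁ sin φ₂ + cos φ₁ cos φ₂ cos Δλ,  σ = 1.9759 rad → d_gc = 6785.4 nmi
Rhumb line: Δψ = +0.2138, q = Δφ/Δψ = 0.9154, d_rh = R√(Δφ²+q²Δλ²) = 7203.5 nmi
Excess = 7203.5 − 6785.4 = 418.1 ≈ 418 nmi

418 nmi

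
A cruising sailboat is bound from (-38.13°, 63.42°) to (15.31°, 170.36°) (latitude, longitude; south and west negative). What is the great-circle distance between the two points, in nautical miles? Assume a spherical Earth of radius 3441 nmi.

Haversine: a = sin²(Δφ/2)+cos φ₁ cos φ₂ sin²(Δλ/2) = 0.69205;  σ = 2·atan2(√a,√(1−a))
σ = 112.587° → d = Rσ = 3441·1.96502 = 6762 nmi

6762 nmi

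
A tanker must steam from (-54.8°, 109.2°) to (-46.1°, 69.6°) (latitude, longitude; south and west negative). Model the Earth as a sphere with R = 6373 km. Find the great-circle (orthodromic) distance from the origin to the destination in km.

Haversine: a = sin²(Δφ/2)+cos φ₁ cos φ₂ sin²(Δλ/2) = 0.05162;  σ = 2·atan2(√a,√(1−a))
σ = 26.264° → d = Rσ = 6373·0.45839 = 2921 km

2921 km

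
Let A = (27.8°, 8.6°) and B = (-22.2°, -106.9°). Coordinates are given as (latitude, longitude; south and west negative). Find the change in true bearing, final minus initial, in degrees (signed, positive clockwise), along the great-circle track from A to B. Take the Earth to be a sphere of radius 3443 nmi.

-9.8°

Initial bearing θ₁ = atan2(sin Δλ cos φ₂, cos φ₁ sin φ₂ − sin φ₁ cos φ₂ cos Δλ) = 259.93°
Final bearing θ₂ = (initial bearing from the destination back to the start) + 180° = 250.17°
Δθ = θ₂ − θ₁ = -9.8°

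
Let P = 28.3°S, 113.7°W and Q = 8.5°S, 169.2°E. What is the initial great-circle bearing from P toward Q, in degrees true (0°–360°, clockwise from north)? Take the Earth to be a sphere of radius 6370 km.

θ = atan2( sin Δλ·cos φ₂ ,  cos φ₁ sin φ₂ − sin φ₁ cos φ₂ cos Δλ )
  = atan2(-0.9641, -0.0255) = 268.49°

268.5°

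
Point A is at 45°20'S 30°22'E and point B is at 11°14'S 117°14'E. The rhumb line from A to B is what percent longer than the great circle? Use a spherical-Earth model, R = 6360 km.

2.8%

Great circle: σ = 1.3936 rad → d_gc = Rσ = 8863.5 km
Rhumb: Δφ = +0.5952, Δλ = +1.5161, Δψ = +0.6923, q = Δφ/Δψ = 0.8597 → d_rh = R√(Δφ²+q²Δλ²) = 9112.8 km
Excess = (9112.8 − 8863.5) / 8863.5 = 249.3 / 8863.5 = 2.81% ≈ 2.8%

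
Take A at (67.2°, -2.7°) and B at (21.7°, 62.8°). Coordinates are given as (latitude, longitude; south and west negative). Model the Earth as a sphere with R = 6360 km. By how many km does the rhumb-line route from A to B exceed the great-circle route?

Great circle: cos σ = sin φ₁ sin φ₂ + cos φ₁ cos φ₂ cos Δλ,  σ = 1.0585 rad → d_gc = 6732.15 km
Rhumb line: Δψ = -1.2132, q = Δφ/Δψ = 0.6546, d_rh = R√(Δφ²+q²Δλ²) = 6939.74 km
Excess = 6939.74 − 6732.15 = 207.59 ≈ 208 km

208 km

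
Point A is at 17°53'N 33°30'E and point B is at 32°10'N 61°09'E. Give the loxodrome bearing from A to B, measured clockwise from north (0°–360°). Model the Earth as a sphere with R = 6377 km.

Δψ = ln[tan(π/4+φ₂/2)/tan(π/4+φ₁/2)] = +0.2761
Δλ = +0.4826 rad (taken the short way round)
course = atan2(Δλ, Δψ) = 60.22°

60.2°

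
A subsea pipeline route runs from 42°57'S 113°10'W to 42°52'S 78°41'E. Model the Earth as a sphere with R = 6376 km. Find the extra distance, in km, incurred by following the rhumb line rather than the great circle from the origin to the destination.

3298 km

Great circle: cos σ = sin φ₁ sin φ₂ + cos φ₁ cos φ₂ cos Δλ,  σ = 1.6324 rad → d_gc = 10407.9 km
Rhumb line: Δψ = +0.0020, q = Δφ/Δψ = 0.7324, d_rh = R√(Δφ²+q²Δλ²) = 13705.6 km
Excess = 13705.6 − 10407.9 = 3297.7 ≈ 3298 km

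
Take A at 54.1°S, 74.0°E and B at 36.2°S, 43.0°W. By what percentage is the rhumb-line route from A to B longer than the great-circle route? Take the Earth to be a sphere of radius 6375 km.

Great circle: σ = 1.3040 rad → d_gc = Rσ = 8313.3 km
Rhumb: Δφ = +0.3124, Δλ = -2.0420, Δψ = +0.4486, q = Δφ/Δψ = 0.6965 → d_rh = R√(Δφ²+q²Δλ²) = 9283.1 km
Excess = (9283.1 − 8313.3) / 8313.3 = 969.8 / 8313.3 = 11.67% ≈ 11.7%

11.7%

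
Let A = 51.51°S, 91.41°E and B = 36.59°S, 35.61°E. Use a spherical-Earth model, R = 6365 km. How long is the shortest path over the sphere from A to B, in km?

cos σ = sin φ₁ sin φ₂ + cos φ₁ cos φ₂ cos Δλ
      = sin(-51.51°)sin(-36.59°) + cos(-51.51°)cos(-36.59°)cos(-55.80°) = 0.7475
σ = 41.630° → d = Rσ = 6365·0.72658 = 4625 km

4625 km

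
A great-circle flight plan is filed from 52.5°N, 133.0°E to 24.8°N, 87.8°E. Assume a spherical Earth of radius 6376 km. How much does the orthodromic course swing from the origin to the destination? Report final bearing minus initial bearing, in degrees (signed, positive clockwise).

Initial bearing θ₁ = atan2(sin Δλ cos φ₂, cos φ₁ sin φ₂ − sin φ₁ cos φ₂ cos Δλ) = 248.62°
Final bearing θ₂ = (initial bearing from the destination back to the start) + 180° = 218.64°
Δθ = θ₂ − θ₁ = -30.0°

-30.0°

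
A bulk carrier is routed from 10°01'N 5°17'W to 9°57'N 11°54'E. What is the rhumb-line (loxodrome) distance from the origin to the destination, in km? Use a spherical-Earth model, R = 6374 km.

Δψ = ln[tan(π/4+φ₂/2)/tan(π/4+φ₁/2)] = -0.0012;  Δφ = -0.0012 rad,  Δλ = +0.2999 rad
q = Δφ/Δψ = 0.9849
d = R·√(Δφ² + q²Δλ²) = 6374·0.29537 = 1883 km

1883 km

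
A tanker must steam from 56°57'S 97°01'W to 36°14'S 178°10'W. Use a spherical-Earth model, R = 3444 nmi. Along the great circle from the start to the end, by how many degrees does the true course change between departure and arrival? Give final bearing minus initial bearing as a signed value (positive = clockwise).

+64.6°

Initial bearing θ₁ = atan2(sin Δλ cos φ₂, cos φ₁ sin φ₂ − sin φ₁ cos φ₂ cos Δλ) = 254.68°
Final bearing θ₂ = (initial bearing from the destination back to the start) + 180° = 319.30°
Δθ = θ₂ − θ₁ = +64.6°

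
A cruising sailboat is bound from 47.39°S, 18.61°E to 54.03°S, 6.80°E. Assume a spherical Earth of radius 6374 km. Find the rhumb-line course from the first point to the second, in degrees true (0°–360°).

Meridional parts: M(φ₁)=-0.9416, M(φ₂)=-1.1251 → ΔM = -0.1834;  Δλ = -0.2061 rad
tan C = Δλ / ΔM = +1.1238 → C = 228.34°

228.3°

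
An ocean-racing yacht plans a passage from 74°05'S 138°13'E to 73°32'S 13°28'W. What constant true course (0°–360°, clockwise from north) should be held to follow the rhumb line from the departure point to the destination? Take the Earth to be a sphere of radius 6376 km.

270.7°

Δψ = ln[tan(π/4+φ₂/2)/tan(π/4+φ₁/2)] = +0.0344
Δλ = -2.6474 rad (taken the short way round)
course = atan2(Δλ, Δψ) = 270.75°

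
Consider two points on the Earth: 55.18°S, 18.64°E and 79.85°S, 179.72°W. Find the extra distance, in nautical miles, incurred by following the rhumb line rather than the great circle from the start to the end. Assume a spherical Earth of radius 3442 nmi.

954 nmi

Great circle: cos σ = sin φ₁ sin φ₂ + cos φ₁ cos φ₂ cos Δλ,  σ = 0.7776 rad → d_gc = 2676.5 nmi
Rhumb line: Δψ = -1.2616, q = Δφ/Δψ = 0.3413, d_rh = R√(Δφ²+q²Δλ²) = 3630.5 nmi
Excess = 3630.5 − 2676.5 = 954.0 ≈ 954 nmi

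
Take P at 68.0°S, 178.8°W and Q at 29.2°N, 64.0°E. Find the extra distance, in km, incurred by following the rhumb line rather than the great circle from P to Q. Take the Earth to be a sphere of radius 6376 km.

Great circle: cos σ = sin φ₁ sin φ₂ + cos φ₁ cos φ₂ cos Δλ,  σ = 2.2166 rad → d_gc = 14132.8 km
Rhumb line: Δψ = +2.1712, q = Δφ/Δψ = 0.7814, d_rh = R√(Δφ²+q²Δλ²) = 14860.9 km
Excess = 14860.9 − 14132.8 = 728.1 ≈ 728 km

728 km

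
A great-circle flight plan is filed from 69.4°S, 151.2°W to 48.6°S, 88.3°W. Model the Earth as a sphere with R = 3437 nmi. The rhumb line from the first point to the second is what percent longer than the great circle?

Great circle: σ = 0.6298 rad → d_gc = Rσ = 2164.6 nmi
Rhumb: Δφ = +0.3630, Δλ = +1.0978, Δψ = +0.7320, q = Δφ/Δψ = 0.4959 → d_rh = R√(Δφ²+q²Δλ²) = 2249.1 nmi
Excess = (2249.1 − 2164.6) / 2164.6 = 84.5 / 2164.6 = 3.90% ≈ 3.9%

3.9%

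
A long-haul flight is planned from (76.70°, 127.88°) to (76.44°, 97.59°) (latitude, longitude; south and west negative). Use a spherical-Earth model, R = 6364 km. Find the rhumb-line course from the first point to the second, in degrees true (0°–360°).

267.9°

Meridional parts: M(φ₁)=+2.1491, M(φ₂)=+2.1296 → ΔM = -0.0195;  Δλ = -0.5287 rad
tan C = Δλ / ΔM = +27.0571 → C = 267.88°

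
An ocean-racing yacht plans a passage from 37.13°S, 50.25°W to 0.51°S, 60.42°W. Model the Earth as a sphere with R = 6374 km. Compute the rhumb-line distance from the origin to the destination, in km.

4207 km

Rhumb course C = atan2(Δλ, Δψ) with Δψ = ln[tan(π/4+φ₂/2)/tan(π/4+φ₁/2)] = +0.6899, Δλ = -0.1775 → C = 345.57°
d = R·|Δφ| / |cos C| = 6374·0.63914 / 0.96846 = 4207 km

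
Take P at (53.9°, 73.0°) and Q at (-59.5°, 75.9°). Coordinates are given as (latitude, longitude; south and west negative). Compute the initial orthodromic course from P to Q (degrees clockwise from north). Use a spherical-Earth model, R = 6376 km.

N = sin Δλ·cos φ₂ = +0.0257;  D = cos φ₁ sin φ₂ − sin φ₁ cos φ₂ cos Δλ = -0.9172
initial course = atan2(N, D) = 178.40°

178.4°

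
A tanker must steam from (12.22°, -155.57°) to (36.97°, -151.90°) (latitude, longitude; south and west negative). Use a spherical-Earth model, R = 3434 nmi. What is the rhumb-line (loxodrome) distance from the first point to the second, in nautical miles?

1497 nmi

Rhumb course C = atan2(Δλ, Δψ) with Δψ = ln[tan(π/4+φ₂/2)/tan(π/4+φ₁/2)] = +0.4804, Δλ = +0.0641 → C = 7.59°
d = R·|Δφ| / |cos C| = 3434·0.43197 / 0.99123 = 1497 nmi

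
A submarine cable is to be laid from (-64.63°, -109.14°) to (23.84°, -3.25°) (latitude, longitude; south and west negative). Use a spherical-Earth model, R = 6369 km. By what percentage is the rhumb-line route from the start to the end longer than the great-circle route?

3.9%

Great circle: σ = 2.0629 rad → d_gc = Rσ = 13138.8 km
Rhumb: Δφ = +1.5441, Δλ = +1.8481, Δψ = +1.9199, q = Δφ/Δψ = 0.8042 → d_rh = R√(Δφ²+q²Δλ²) = 13650.3 km
Excess = (13650.3 − 13138.8) / 13138.8 = 511.5 / 13138.8 = 3.89% ≈ 3.9%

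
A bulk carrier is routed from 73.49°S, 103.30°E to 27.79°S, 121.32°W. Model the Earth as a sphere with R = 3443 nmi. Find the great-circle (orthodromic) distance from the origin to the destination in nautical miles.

cos σ = sin φ₁ sin φ₂ + cos φ₁ cos φ₂ cos Δλ
      = sin(-73.49°)sin(-27.79°) + cos(-73.49°)cos(-27.79°)cos(135.38°) = 0.2681
σ = 74.451° → d = Rσ = 3443·1.29941 = 4474 nmi

4474 nmi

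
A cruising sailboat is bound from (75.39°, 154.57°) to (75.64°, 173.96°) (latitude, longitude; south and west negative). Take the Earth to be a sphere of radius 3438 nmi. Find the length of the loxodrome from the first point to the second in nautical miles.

291 nmi

Rhumb course C = atan2(Δλ, Δψ) with Δψ = ln[tan(π/4+φ₂/2)/tan(π/4+φ₁/2)] = +0.0174, Δλ = +0.3384 → C = 87.05°
d = R·|Δφ| / |cos C| = 3438·0.00436 / 0.05148 = 291 nmi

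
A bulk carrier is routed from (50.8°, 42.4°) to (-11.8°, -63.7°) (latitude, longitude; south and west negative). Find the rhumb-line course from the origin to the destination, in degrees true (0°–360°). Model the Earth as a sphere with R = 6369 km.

236.2°

Meridional parts: M(φ₁)=+1.0326, M(φ₂)=-0.2074 → ΔM = -1.2400;  Δλ = -1.8518 rad
tan C = Δλ / ΔM = +1.4934 → C = 236.19°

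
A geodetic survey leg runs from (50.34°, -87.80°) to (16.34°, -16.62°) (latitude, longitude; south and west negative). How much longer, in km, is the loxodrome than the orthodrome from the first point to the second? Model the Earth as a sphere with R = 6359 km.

169 km

Great circle: cos σ = sin φ₁ sin φ₂ + cos φ₁ cos φ₂ cos Δλ,  σ = 1.1438 rad → d_gc = 7273.3 km
Rhumb line: Δψ = -0.7308, q = Δφ/Δψ = 0.8120, d_rh = R√(Δφ²+q²Δλ²) = 7442.3 km
Excess = 7442.3 − 7273.3 = 169.0 ≈ 169 km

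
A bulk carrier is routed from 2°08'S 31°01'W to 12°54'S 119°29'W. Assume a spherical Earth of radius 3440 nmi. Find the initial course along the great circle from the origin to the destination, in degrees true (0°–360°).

257.2°

θ = atan2( sin Δλ·cos φ₂ ,  cos φ₁ sin φ₂ − sin φ₁ cos φ₂ cos Δλ )
  = atan2(-0.9744, -0.2221) = 257.16°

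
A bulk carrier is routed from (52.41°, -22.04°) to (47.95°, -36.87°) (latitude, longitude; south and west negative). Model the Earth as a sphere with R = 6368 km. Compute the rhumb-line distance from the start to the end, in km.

Rhumb course C = atan2(Δλ, Δψ) with Δψ = ln[tan(π/4+φ₂/2)/tan(π/4+φ₁/2)] = -0.1217, Δλ = -0.2588 → C = 244.82°
d = R·|Δφ| / |cos C| = 6368·0.07784 / 0.42543 = 1165 km

1165 km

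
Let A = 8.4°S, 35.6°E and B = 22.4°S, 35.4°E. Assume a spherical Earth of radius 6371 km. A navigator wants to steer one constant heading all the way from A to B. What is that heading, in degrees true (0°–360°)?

Δψ = ln[tan(π/4+φ₂/2)/tan(π/4+φ₁/2)] = -0.2542
Δλ = -0.0035 rad (taken the short way round)
course = atan2(Δλ, Δψ) = 180.79°

180.8°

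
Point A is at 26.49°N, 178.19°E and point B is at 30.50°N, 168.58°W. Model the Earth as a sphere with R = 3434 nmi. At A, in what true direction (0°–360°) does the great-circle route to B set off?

67.9°

θ = atan2( sin Δλ·cos φ₂ ,  cos φ₁ sin φ₂ − sin φ₁ cos φ₂ cos Δλ )
  = atan2(+0.1972, +0.0801) = 67.89°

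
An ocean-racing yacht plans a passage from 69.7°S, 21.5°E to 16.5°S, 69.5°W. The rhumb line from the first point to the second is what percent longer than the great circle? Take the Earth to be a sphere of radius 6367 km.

Great circle: σ = 1.3072 rad → d_gc = Rσ = 8322.8 km
Rhumb: Δφ = +0.9285, Δλ = -1.5882, Δψ = +1.4282, q = Δφ/Δψ = 0.6501 → d_rh = R√(Δφ²+q²Δλ²) = 8841.6 km
Excess = (8841.6 − 8322.8) / 8322.8 = 518.8 / 8322.8 = 6.23% ≈ 6.2%

6.2%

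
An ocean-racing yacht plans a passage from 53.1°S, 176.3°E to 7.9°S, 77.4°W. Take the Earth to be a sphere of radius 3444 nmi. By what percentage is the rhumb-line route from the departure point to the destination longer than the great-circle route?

Great circle: σ = 1.6278 rad → d_gc = Rσ = 5606.3 nmi
Rhumb: Δφ = +0.7889, Δλ = +1.8553, Δψ = +0.9594, q = Δφ/Δψ = 0.8223 → d_rh = R√(Δφ²+q²Δλ²) = 5914.8 nmi
Excess = (5914.8 − 5606.3) / 5606.3 = 308.5 / 5606.3 = 5.50% ≈ 5.5%

5.5%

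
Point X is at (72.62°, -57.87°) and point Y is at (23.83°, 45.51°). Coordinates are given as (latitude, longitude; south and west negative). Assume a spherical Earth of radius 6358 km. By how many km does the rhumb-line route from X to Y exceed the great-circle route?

743 km

Great circle: cos σ = sin φ₁ sin φ₂ + cos φ₁ cos φ₂ cos Δλ,  σ = 1.2426 rad → d_gc = 7900.4 km
Rhumb line: Δψ = -1.4499, q = Δφ/Δψ = 0.5873, d_rh = R√(Δφ²+q²Δλ²) = 8643.4 km
Excess = 8643.4 − 7900.4 = 743.0 ≈ 743 km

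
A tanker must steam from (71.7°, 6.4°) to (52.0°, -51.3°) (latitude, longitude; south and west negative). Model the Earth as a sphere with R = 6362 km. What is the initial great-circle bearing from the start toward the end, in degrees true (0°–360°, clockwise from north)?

θ = atan2( sin Δλ·cos φ₂ ,  cos φ₁ sin φ₂ − sin φ₁ cos φ₂ cos Δλ )
  = atan2(-0.5204, -0.0649) = 262.89°

262.9°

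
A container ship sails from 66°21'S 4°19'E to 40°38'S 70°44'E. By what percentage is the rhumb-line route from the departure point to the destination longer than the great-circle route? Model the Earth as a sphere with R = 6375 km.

3.9%

Great circle: σ = 0.7694 rad → d_gc = Rσ = 4905.0 km
Rhumb: Δφ = +0.4488, Δλ = +1.1592, Δψ = +0.7863, q = Δφ/Δψ = 0.5709 → d_rh = R√(Δφ²+q²Δλ²) = 5097.4 km
Excess = (5097.4 − 4905.0) / 4905.0 = 192.4 / 4905.0 = 3.92% ≈ 3.9%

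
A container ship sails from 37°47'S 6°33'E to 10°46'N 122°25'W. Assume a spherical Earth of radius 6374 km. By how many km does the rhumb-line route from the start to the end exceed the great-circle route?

381 km

Great circle: cos σ = sin φ₁ sin φ₂ + cos φ₁ cos φ₂ cos Δλ,  σ = 2.2177 rad → d_gc = 14135.6 km
Rhumb line: Δψ = +0.9022, q = Δφ/Δψ = 0.9392, d_rh = R√(Δφ²+q²Δλ²) = 14516.8 km
Excess = 14516.8 − 14135.6 = 381.2 ≈ 381 km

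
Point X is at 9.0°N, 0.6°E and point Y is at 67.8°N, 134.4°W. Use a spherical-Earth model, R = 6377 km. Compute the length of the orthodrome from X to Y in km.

10778 km

cos σ = sin φ₁ sin φ₂ + cos φ₁ cos φ₂ cos Δλ
      = sin(9.00°)sin(67.80°) + cos(9.00°)cos(67.80°)cos(-135.00°) = -0.1190
σ = 96.837° → d = Rσ = 6377·1.69013 = 10778 km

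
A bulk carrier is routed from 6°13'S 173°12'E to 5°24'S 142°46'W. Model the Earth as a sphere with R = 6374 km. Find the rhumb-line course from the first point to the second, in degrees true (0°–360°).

Meridional parts: M(φ₁)=-0.1087, M(φ₂)=-0.0944 → ΔM = +0.0143;  Δλ = +0.7685 rad
tan C = Δλ / ΔM = +53.6411 → C = 88.93°

88.9°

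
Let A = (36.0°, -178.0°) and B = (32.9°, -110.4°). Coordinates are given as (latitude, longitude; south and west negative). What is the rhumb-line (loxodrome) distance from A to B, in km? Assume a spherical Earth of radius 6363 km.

6199 km

Δψ = ln[tan(π/4+φ₂/2)/tan(π/4+φ₁/2)] = -0.0656;  Δφ = -0.0541 rad,  Δλ = +1.1798 rad
q = Δφ/Δψ = 0.8244
d = R·√(Δφ² + q²Δλ²) = 6363·0.97420 = 6199 km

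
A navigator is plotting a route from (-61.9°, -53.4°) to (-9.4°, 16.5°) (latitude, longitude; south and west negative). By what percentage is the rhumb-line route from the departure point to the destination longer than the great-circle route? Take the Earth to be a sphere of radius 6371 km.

2.6%

Great circle: σ = 1.2622 rad → d_gc = Rσ = 8041.2 km
Rhumb: Δφ = +0.9163, Δλ = +1.2200, Δψ = +1.2205, q = Δφ/Δψ = 0.7508 → d_rh = R√(Δφ²+q²Δλ²) = 8254.2 km
Excess = (8254.2 − 8041.2) / 8041.2 = 213.0 / 8041.2 = 2.649% ≈ 2.6%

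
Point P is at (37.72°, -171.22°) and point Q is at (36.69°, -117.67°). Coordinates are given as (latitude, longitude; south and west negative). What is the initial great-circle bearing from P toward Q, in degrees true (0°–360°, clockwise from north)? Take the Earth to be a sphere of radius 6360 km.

74.3°

N = sin Δλ·cos φ₂ = +0.6450;  D = cos φ₁ sin φ₂ − sin φ₁ cos φ₂ cos Δλ = +0.1811
initial course = atan2(N, D) = 74.31°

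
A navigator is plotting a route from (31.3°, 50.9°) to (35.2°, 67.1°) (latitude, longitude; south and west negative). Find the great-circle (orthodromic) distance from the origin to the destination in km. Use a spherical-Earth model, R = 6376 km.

Haversine: a = sin²(Δφ/2)+cos φ₁ cos φ₂ sin²(Δλ/2) = 0.01502;  σ = 2·atan2(√a,√(1−a))
σ = 14.079° → d = Rσ = 6376·0.24573 = 1567 km

1567 km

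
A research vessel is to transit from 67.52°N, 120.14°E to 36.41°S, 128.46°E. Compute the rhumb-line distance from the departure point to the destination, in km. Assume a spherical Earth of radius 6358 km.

11556 km

Δψ = ln[tan(π/4+φ₂/2)/tan(π/4+φ₁/2)] = -2.2989;  Δφ = -1.8139 rad,  Δλ = +0.1452 rad
q = Δφ/Δψ = 0.7890
d = R·√(Δφ² + q²Δλ²) = 6358·1.81754 = 11556 km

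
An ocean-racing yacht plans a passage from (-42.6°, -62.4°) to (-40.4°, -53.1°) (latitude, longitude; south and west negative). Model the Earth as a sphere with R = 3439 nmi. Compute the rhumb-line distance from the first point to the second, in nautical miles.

Rhumb course C = atan2(Δλ, Δψ) with Δψ = ln[tan(π/4+φ₂/2)/tan(π/4+φ₁/2)] = +0.0513, Δλ = +0.1623 → C = 72.47°
d = R·|Δφ| / |cos C| = 3439·0.03840 / 0.30123 = 438 nmi

438 nmi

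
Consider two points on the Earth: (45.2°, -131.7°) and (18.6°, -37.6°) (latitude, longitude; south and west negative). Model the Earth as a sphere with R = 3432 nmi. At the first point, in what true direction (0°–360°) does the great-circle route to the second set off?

73.9°

N = sin Δλ·cos φ₂ = +0.9453;  D = cos φ₁ sin φ₂ − sin φ₁ cos φ₂ cos Δλ = +0.2728
initial course = atan2(N, D) = 73.90°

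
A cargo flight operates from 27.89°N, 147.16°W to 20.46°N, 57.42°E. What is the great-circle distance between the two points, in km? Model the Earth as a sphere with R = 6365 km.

cos σ = sin φ₁ sin φ₂ + cos φ₁ cos φ₂ cos Δλ
      = sin(27.89°)sin(20.46°) + cos(27.89°)cos(20.46°)cos(-155.42°) = -0.5895
σ = 126.124° → d = Rσ = 6365·2.20128 = 14011 km

14011 km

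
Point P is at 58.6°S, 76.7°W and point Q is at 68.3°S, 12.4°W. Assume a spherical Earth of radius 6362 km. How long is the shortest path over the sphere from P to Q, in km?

3194 km

cos σ = sin φ₁ sin φ₂ + cos φ₁ cos φ₂ cos Δλ
      = sin(-58.60°)sin(-68.30°) + cos(-58.60°)cos(-68.30°)cos(64.30°) = 0.8766
σ = 28.765° → d = Rσ = 6362·0.50204 = 3194 km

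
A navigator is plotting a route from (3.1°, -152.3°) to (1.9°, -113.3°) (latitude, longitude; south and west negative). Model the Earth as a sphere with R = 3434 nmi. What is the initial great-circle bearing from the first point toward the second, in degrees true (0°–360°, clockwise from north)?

90.8°

θ = atan2( sin Δλ·cos φ₂ ,  cos φ₁ sin φ₂ − sin φ₁ cos φ₂ cos Δλ )
  = atan2(+0.6290, -0.0089) = 90.81°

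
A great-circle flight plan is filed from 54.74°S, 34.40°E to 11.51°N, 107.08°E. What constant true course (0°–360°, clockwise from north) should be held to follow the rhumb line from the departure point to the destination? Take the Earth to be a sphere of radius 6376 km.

43.2°

Δψ = ln[tan(π/4+φ₂/2)/tan(π/4+φ₁/2)] = +1.3486
Δλ = +1.2685 rad (taken the short way round)
course = atan2(Δλ, Δψ) = 43.25°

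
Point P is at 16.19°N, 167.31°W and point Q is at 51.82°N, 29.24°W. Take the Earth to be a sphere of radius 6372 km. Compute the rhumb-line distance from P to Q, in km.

12948 km

Δψ = ln[tan(π/4+φ₂/2)/tan(π/4+φ₁/2)] = +0.7747;  Δφ = +0.6219 rad,  Δλ = +2.4098 rad
q = Δφ/Δψ = 0.8027
d = R·√(Δφ² + q²Δλ²) = 6372·2.03194 = 12948 km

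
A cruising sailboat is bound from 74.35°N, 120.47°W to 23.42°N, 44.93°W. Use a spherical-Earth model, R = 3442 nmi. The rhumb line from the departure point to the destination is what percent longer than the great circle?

Great circle: σ = 1.1101 rad → d_gc = Rσ = 3821.1 nmi
Rhumb: Δφ = -0.8889, Δλ = +1.3184, Δψ = -1.5640, q = Δφ/Δψ = 0.5683 → d_rh = R√(Δφ²+q²Δλ²) = 4001.6 nmi
Excess = (4001.6 − 3821.1) / 3821.1 = 180.5 / 3821.1 = 4.72% ≈ 4.7%

4.7%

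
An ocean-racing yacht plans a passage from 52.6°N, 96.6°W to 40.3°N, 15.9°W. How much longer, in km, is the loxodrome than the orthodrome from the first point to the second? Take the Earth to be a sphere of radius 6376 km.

Great circle: cos σ = sin φ₁ sin φ₂ + cos φ₁ cos φ₂ cos Δλ,  σ = 0.9414 rad → d_gc = 6002.2 km
Rhumb line: Δψ = -0.3135, q = Δφ/Δψ = 0.6847, d_rh = R√(Δφ²+q²Δλ²) = 6299.5 km
Excess = 6299.5 − 6002.2 = 297.3 ≈ 297 km

297 km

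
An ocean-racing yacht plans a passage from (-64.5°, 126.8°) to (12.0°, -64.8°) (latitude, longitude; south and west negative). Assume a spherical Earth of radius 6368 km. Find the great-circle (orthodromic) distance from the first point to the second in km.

14102 km

Haversine: a = sin²(Δφ/2)+cos φ₁ cos φ₂ sin²(Δλ/2) = 0.80008;  σ = 2·atan2(√a,√(1−a))
σ = 126.881° → d = Rσ = 6368·2.21450 = 14102 km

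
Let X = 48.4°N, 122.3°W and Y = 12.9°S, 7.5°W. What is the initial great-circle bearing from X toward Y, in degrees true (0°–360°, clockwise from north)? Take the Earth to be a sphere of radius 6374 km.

79.9°

N = sin Δλ·cos φ₂ = +0.8849;  D = cos φ₁ sin φ₂ − sin φ₁ cos φ₂ cos Δλ = +0.1575
initial course = atan2(N, D) = 79.91°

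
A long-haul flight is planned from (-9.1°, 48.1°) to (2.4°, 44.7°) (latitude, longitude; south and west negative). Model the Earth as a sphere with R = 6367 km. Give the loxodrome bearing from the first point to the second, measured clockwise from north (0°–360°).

343.6°

Meridional parts: M(φ₁)=-0.1595, M(φ₂)=+0.0419 → ΔM = +0.2014;  Δλ = -0.0593 rad
tan C = Δλ / ΔM = -0.2946 → C = 343.58°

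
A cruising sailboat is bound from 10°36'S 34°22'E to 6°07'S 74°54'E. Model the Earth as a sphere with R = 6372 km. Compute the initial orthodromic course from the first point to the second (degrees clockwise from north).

N = sin Δλ·cos φ₂ = +0.6462;  D = cos φ₁ sin φ₂ − sin φ₁ cos φ₂ cos Δλ = +0.0343
initial course = atan2(N, D) = 86.96°

87.0°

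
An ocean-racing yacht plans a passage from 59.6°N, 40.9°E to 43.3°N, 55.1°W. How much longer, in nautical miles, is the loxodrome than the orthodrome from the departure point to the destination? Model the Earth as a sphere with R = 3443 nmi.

Great circle: cos σ = sin φ₁ sin φ₂ + cos φ₁ cos φ₂ cos Δλ,  σ = 0.9848 rad → d_gc = 3390.7 nmi
Rhumb line: Δψ = -0.4631, q = Δφ/Δψ = 0.6144, d_rh = R√(Δφ²+q²Δλ²) = 3677.0 nmi
Excess = 3677.0 − 3390.7 = 286.3 ≈ 286 nmi

286 nmi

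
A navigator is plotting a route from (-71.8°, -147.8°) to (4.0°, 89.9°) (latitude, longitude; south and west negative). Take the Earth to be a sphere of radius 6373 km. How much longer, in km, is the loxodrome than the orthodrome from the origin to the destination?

1168 km

Great circle: cos σ = sin φ₁ sin φ₂ + cos φ₁ cos φ₂ cos Δλ,  σ = 1.8057 rad → d_gc = 11507.8 km
Rhumb line: Δψ = +1.9014, q = Δφ/Δψ = 0.6958, d_rh = R√(Δφ²+q²Δλ²) = 12675.8 km
Excess = 12675.8 − 11507.8 = 1168.0 ≈ 1168 km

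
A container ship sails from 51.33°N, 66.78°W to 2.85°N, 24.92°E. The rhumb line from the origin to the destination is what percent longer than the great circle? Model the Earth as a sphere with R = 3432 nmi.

Great circle: σ = 1.5505 rad → d_gc = Rσ = 5321.3 nmi
Rhumb: Δφ = -0.8461, Δλ = +1.6005, Δψ = -0.9975, q = Δφ/Δψ = 0.8482 → d_rh = R√(Δφ²+q²Δλ²) = 5490.0 nmi
Excess = (5490.0 − 5321.3) / 5321.3 = 168.7 / 5321.3 = 3.17% ≈ 3.2%

3.2%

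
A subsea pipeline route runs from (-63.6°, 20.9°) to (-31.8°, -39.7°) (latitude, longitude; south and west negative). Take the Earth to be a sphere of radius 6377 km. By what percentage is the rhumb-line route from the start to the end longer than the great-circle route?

Great circle: σ = 0.8533 rad → d_gc = Rσ = 5441.4 km
Rhumb: Δφ = +0.5550, Δλ = -1.0577, Δψ = +0.8642, q = Δφ/Δψ = 0.6422 → d_rh = R√(Δφ²+q²Δλ²) = 5593.9 km
Excess = (5593.9 − 5441.4) / 5441.4 = 152.5 / 5441.4 = 2.80% ≈ 2.8%

2.8%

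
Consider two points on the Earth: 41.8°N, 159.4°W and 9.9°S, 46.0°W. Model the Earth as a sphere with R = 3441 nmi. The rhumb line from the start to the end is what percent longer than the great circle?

2.4%

Great circle: σ = 1.9891 rad → d_gc = Rσ = 6844.6 nmi
Rhumb: Δφ = -0.9023, Δλ = +1.9792, Δψ = -0.9781, q = Δφ/Δψ = 0.9225 → d_rh = R√(Δφ²+q²Δλ²) = 7008.1 nmi
Excess = (7008.1 − 6844.6) / 6844.6 = 163.5 / 6844.6 = 2.39% ≈ 2.4%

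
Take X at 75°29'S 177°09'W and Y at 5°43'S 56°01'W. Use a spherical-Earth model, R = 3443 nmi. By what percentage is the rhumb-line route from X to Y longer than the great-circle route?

11.7%

Great circle: σ = 1.6033 rad → d_gc = Rσ = 5520.3 nmi
Rhumb: Δφ = +1.2177, Δλ = +2.1142, Δψ = +1.9608, q = Δφ/Δψ = 0.6210 → d_rh = R√(Δφ²+q²Δλ²) = 6165.2 nmi
Excess = (6165.2 − 5520.3) / 5520.3 = 644.9 / 5520.3 = 11.68% ≈ 11.7%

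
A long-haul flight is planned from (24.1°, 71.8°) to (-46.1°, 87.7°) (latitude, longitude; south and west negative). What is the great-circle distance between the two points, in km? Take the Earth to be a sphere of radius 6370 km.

Haversine: a = sin²(Δφ/2)+cos φ₁ cos φ₂ sin²(Δλ/2) = 0.34274;  σ = 2·atan2(√a,√(1−a))
σ = 71.668° → d = Rσ = 6370·1.25084 = 7968 km

7968 km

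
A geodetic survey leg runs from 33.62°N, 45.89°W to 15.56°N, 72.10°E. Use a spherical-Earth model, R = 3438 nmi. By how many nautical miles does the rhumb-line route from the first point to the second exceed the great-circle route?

300 nmi

Great circle: cos σ = sin φ₁ sin φ₂ + cos φ₁ cos φ₂ cos Δλ,  σ = 1.8008 rad → d_gc = 6191.1 nmi
Rhumb line: Δψ = -0.3487, q = Δφ/Δψ = 0.9039, d_rh = R√(Δφ²+q²Δλ²) = 6490.9 nmi
Excess = 6490.9 − 6191.1 = 299.8 ≈ 300 nmi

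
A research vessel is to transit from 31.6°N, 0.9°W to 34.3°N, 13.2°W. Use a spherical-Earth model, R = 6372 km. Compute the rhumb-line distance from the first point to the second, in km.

Rhumb course C = atan2(Δλ, Δψ) with Δψ = ln[tan(π/4+φ₂/2)/tan(π/4+φ₁/2)] = +0.0562, Δλ = -0.2147 → C = 284.66°
d = R·|Δφ| / |cos C| = 6372·0.04712 / 0.25311 = 1186 km

1186 km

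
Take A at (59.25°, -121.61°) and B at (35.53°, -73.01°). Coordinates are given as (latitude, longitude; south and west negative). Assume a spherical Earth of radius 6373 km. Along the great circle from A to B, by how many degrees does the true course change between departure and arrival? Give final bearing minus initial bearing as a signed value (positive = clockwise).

+37.5°

Initial bearing θ₁ = atan2(sin Δλ cos φ₂, cos φ₁ sin φ₂ − sin φ₁ cos φ₂ cos Δλ) = 105.16°
Final bearing θ₂ = (initial bearing from the destination back to the start) + 180° = 142.67°
Δθ = θ₂ − θ₁ = +37.5°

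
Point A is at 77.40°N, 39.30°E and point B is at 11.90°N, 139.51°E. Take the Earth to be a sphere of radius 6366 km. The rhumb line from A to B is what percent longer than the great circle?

8.1%

Great circle: σ = 1.4067 rad → d_gc = Rσ = 8954.8 km
Rhumb: Δφ = -1.1432, Δλ = +1.7490, Δψ = -1.9944, q = Δφ/Δψ = 0.5732 → d_rh = R√(Δφ²+q²Δλ²) = 9679.5 km
Excess = (9679.5 − 8954.8) / 8954.8 = 724.7 / 8954.8 = 8.09% ≈ 8.1%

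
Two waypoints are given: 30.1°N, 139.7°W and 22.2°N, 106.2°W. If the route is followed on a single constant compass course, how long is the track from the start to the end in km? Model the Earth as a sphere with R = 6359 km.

Rhumb course C = atan2(Δλ, Δψ) with Δψ = ln[tan(π/4+φ₂/2)/tan(π/4+φ₁/2)] = -0.1538, Δλ = +0.5847 → C = 104.74°
d = R·|Δφ| / |cos C| = 6359·0.13788 / 0.25437 = 3447 km

3447 km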